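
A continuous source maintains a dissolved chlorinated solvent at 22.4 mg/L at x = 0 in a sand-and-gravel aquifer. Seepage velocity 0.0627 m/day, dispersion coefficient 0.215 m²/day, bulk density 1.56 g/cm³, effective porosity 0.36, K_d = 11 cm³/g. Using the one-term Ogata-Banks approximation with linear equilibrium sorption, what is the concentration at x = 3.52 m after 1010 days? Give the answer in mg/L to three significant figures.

Retardation factor R = 1 + ρ_b·K_d/n = 1 + 1.56 × 11/0.36 = 48.67.
Sorption retards both mechanisms: v_R = v/R = 0.001288 m/day, D_R = D/R = 0.004418 m²/day.
v_R·t = 0.001288 × 1010 = 1.30088 m; 2√(D_R t) = 4.225 m; argument = (3.52 − 1.30088)/4.225 = 0.5252.
C = C₀ × ½·erfc(0.5252) = 22.4 × 0.2288 = 5.13 mg/L.

5.13 mg/L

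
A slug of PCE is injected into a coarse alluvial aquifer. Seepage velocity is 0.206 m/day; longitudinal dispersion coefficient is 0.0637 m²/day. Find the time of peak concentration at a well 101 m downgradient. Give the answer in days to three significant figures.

489 days

For the 1D instantaneous-source solution, setting ∂C/∂t = 0 at fixed x gives v²t² + 2Dt − x² = 0, so t = (√(D² + v²x²) − D)/v².
√(D² + v²x²) = √(0.0637² + 0.206² × 101²) = 20.81; v² = 0.042436.
t = (20.81 − 0.0637)/0.042436 = 489 days (vs. the pure-advection estimate x/v = 490 d).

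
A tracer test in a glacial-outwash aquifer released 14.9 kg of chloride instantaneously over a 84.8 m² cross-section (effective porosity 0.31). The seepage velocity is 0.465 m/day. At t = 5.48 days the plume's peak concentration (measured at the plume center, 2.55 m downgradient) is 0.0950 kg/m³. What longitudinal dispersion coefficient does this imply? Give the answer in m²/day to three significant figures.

0.517 m²/day

At the plume center C_max = M/(n_e·A·√(4πDt)), so D = M²/(4πt·(n_e·A·C_max)²).
n_e·A·C_max = 0.31 × 84.8 × 0.0950 = 2.497 kg/m.
D = 14.9²/(4π × 5.48 × 2.497²) = 0.517 m²/day.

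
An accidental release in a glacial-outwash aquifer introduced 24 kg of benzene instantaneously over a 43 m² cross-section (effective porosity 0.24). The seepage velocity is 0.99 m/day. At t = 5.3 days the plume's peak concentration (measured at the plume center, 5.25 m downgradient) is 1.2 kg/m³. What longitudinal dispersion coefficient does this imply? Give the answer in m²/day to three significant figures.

At the plume center C_max = M/(n_e·A·√(4πDt)), so D = M²/(4πt·(n_e·A·C_max)²).
n_e·A·C_max = 0.24 × 43 × 1.2 = 12.38 kg/m.
D = 24²/(4π × 5.3 × 12.38²) = 0.0564 m²/day.

0.0564 m²/day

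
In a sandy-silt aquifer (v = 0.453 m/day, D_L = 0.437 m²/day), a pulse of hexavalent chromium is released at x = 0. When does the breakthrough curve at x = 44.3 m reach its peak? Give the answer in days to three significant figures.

For the 1D instantaneous-source solution, setting ∂C/∂t = 0 at fixed x gives v²t² + 2Dt − x² = 0, so t = (√(D² + v²x²) − D)/v².
√(D² + v²x²) = √(0.437² + 0.453² × 44.3²) = 20.07; v² = 0.205209.
t = (20.07 − 0.437)/0.205209 = 95.7 days (vs. the pure-advection estimate x/v = 97.8 d).

95.7 days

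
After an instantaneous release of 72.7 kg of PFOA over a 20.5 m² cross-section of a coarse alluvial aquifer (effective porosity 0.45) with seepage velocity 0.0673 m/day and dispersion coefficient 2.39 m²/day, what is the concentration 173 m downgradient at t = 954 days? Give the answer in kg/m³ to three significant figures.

0.0127 kg/m³

For an instantaneous plane source, C(x,t) = M/(n_e·A·√(4πDt)) · exp(−(x−vt)²/(4Dt)), with n_e·A the pore (flow) area.
Plume center vt = 0.0673 × 954 = 64.2042 m, so the well at 173 m is 108.7958 m downgradient of the peak.
√(4πDt) = 169.3 m, giving peak height M/(n_e·A·√(4πDt)) = 72.7/(0.45 × 20.5 × 169.3) = 0.04655 kg/m³.
(x−vt)²/(4Dt) = (108.7958)²/(4 × 2.39 × 954) = 1.298; exp(−1.298) = 0.2731.
C = 0.04655 × 0.2731 = 0.0127 kg/m³.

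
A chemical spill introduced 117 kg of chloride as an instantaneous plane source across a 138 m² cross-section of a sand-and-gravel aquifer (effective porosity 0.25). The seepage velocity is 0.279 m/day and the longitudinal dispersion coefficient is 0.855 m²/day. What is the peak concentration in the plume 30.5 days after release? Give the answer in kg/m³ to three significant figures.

0.187 kg/m³

The peak of an instantaneous 1D plume sits at x = vt; there the Gaussian factor is 1 and C_max = M/(n_e·A·√(4πDt)), where n_e·A is the pore area the mass is dissolved in.
√(4πDt) = √(4π × 0.855 × 30.5) = 18.10 m, so C_max = 117/(0.25 × 138 × 18.10) = 0.187 kg/m³.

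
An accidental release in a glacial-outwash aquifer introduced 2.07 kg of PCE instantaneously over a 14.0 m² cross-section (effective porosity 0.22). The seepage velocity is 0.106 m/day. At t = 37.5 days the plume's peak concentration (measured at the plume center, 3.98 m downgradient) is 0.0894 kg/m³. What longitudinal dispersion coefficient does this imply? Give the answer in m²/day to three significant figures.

At the plume center C_max = M/(n_e·A·√(4πDt)), so D = M²/(4πt·(n_e·A·C_max)²).
n_e·A·C_max = 0.22 × 14.0 × 0.0894 = 0.2754 kg/m.
D = 2.07²/(4π × 37.5 × 0.2754²) = 0.120 m²/day.

0.120 m²/day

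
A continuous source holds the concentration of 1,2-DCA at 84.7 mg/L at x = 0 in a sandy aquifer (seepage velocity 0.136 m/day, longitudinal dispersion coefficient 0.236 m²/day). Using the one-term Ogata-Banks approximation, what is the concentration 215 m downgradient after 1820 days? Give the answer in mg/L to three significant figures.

73.4 mg/L

For a continuous step input, C/C₀ ≈ ½·erfc((x−vt)/(2√(Dt))).
vt = 0.136 × 1820 = 247.52 m and 2√(Dt) = 2√(0.236 × 1820) = 41.45 m.
Argument (x−vt)/(2√(Dt)) = (215 − 247.52)/41.45 = -0.7846; ½·erfc(-0.7846) = 0.8664.
C = 84.7 × 0.8664 = 73.4 mg/L.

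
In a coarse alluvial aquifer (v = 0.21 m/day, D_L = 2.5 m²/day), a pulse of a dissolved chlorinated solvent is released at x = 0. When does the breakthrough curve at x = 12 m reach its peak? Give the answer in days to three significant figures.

23.8 days

For the 1D instantaneous-source solution, setting ∂C/∂t = 0 at fixed x gives v²t² + 2Dt − x² = 0, so t = (√(D² + v²x²) − D)/v².
√(D² + v²x²) = √(2.5² + 0.21² × 12²) = 3.550; v² = 0.0441.
t = (3.550 − 2.5)/0.0441 = 23.8 days (vs. the pure-advection estimate x/v = 57.1 d).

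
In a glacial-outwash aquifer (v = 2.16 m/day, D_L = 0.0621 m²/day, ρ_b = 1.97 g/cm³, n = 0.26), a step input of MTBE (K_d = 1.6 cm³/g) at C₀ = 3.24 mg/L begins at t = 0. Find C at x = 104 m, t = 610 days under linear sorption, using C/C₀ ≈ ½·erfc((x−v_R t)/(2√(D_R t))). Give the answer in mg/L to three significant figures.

0.218 mg/L

Retardation factor R = 1 + ρ_b·K_d/n = 1 + 1.97 × 1.6/0.26 = 13.12.
Sorption retards both mechanisms: v_R = v/R = 0.1646 m/day, D_R = D/R = 0.004733 m²/day.
v_R·t = 0.1646 × 610 = 100.406 m; 2√(D_R t) = 3.398 m; argument = (104 − 100.406)/3.398 = 1.058.
C = C₀ × ½·erfc(1.058) = 3.24 × 0.06730 = 0.218 mg/L.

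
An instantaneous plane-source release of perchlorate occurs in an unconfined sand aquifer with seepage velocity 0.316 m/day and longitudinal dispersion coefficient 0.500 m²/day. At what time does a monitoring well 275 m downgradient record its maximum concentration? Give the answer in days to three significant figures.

For the 1D instantaneous-source solution, setting ∂C/∂t = 0 at fixed x gives v²t² + 2Dt − x² = 0, so t = (√(D² + v²x²) − D)/v².
√(D² + v²x²) = √(0.500² + 0.316² × 275²) = 86.90; v² = 0.099856.
t = (86.90 − 0.500)/0.099856 = 865 days (vs. the pure-advection estimate x/v = 870 d).

865 days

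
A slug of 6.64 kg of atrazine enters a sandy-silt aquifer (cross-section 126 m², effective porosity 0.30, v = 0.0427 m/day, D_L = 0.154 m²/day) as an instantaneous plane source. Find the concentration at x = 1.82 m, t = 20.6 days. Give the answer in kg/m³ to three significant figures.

For an instantaneous plane source, C(x,t) = M/(n_e·A·√(4πDt)) · exp(−(x−vt)²/(4Dt)), with n_e·A the pore (flow) area.
Plume center vt = 0.0427 × 20.6 = 0.87962 m, so the well at 1.82 m is 0.94038 m downgradient of the peak.
√(4πDt) = 6.314 m, giving peak height M/(n_e·A·√(4πDt)) = 6.64/(0.30 × 126 × 6.314) = 0.02782 kg/m³.
(x−vt)²/(4Dt) = (0.94038)²/(4 × 0.154 × 20.6) = 0.06969; exp(−0.06969) = 0.9327.
C = 0.02782 × 0.9327 = 0.0259 kg/m³.

0.0259 kg/m³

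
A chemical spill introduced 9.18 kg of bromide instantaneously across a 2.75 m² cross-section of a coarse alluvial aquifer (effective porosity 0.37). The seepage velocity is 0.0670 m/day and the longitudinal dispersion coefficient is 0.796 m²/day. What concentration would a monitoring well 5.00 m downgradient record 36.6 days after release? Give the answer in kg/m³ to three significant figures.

For an instantaneous plane source, C(x,t) = M/(n_e·A·√(4πDt)) · exp(−(x−vt)²/(4Dt)), with n_e·A the pore (flow) area.
Plume center vt = 0.0670 × 36.6 = 2.4522 m, so the well at 5.00 m is 2.5478 m downgradient of the peak.
√(4πDt) = 19.13 m, giving peak height M/(n_e·A·√(4πDt)) = 9.18/(0.37 × 2.75 × 19.13) = 0.4716 kg/m³.
(x−vt)²/(4Dt) = (2.5478)²/(4 × 0.796 × 36.6) = 0.05570; exp(−0.05570) = 0.9458.
C = 0.4716 × 0.9458 = 0.446 kg/m³.

0.446 kg/m³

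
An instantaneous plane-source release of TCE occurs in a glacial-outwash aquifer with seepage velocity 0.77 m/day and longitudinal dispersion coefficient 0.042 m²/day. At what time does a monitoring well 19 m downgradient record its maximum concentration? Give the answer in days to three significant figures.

24.6 days

For the 1D instantaneous-source solution, setting ∂C/∂t = 0 at fixed x gives v²t² + 2Dt − x² = 0, so t = (√(D² + v²x²) − D)/v².
√(D² + v²x²) = √(0.042² + 0.77² × 19²) = 14.63; v² = 0.5929.
t = (14.63 − 0.042)/0.5929 = 24.6 days (vs. the pure-advection estimate x/v = 24.7 d).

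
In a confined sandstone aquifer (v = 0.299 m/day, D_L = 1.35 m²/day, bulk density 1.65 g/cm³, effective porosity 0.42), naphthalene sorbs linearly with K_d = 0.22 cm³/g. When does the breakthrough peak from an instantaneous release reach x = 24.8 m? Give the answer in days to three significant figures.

Retardation factor R = 1 + ρ_b·K_d/n = 1 + 1.65 × 0.22/0.42 = 1.864.
Sorption retards both mechanisms: v_R = v/R = 0.1604 m/day, D_R = D/R = 0.7242 m²/day.
Peak time from v_R²t² + 2D_R t − x² = 0: t = (√(D_R² + v_R²x²) − D_R)/v_R².
√(D_R² + v_R²x²) = √(0.7242² + 0.1604² × 24.8²) = 4.043; v_R² = 0.02573.
t = (4.043 − 0.7242)/0.02573 = 129 days.

129 days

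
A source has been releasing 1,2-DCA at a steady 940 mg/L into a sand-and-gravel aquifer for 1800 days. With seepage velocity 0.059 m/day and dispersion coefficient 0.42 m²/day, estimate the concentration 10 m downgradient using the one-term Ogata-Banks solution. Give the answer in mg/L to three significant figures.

For a continuous step input, C/C₀ ≈ ½·erfc((x−vt)/(2√(Dt))).
vt = 0.059 × 1800 = 106.2 m and 2√(Dt) = 2√(0.42 × 1800) = 54.99 m.
Argument (x−vt)/(2√(Dt)) = (10 − 106.2)/54.99 = -1.749; ½·erfc(-1.749) = 0.9933.
C = 940 × 0.9933 = 934 mg/L.

934 mg/L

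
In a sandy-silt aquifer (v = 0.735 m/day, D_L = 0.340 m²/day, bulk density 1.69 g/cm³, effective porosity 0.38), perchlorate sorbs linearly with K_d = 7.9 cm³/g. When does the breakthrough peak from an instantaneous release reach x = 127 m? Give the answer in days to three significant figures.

Retardation factor R = 1 + ρ_b·K_d/n = 1 + 1.69 × 7.9/0.38 = 36.13.
Sorption retards both mechanisms: v_R = v/R = 0.02034 m/day, D_R = D/R = 0.009410 m²/day.
Peak time from v_R²t² + 2D_R t − x² = 0: t = (√(D_R² + v_R²x²) − D_R)/v_R².
√(D_R² + v_R²x²) = √(0.009410² + 0.02034² × 127²) = 2.583; v_R² = 0.0004137.
t = (2.583 − 0.009410)/0.0004137 = 6220 days.

6220 days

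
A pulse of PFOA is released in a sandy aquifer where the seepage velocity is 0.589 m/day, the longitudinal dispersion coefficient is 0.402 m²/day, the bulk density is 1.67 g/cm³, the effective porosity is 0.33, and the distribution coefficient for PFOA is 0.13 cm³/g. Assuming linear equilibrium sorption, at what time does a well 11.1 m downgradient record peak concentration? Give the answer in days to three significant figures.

Retardation factor R = 1 + ρ_b·K_d/n = 1 + 1.67 × 0.13/0.33 = 1.658.
Sorption retards both mechanisms: v_R = v/R = 0.3552 m/day, D_R = D/R = 0.2425 m²/day.
Peak time from v_R²t² + 2D_R t − x² = 0: t = (√(D_R² + v_R²x²) − D_R)/v_R².
√(D_R² + v_R²x²) = √(0.2425² + 0.3552² × 11.1²) = 3.950; v_R² = 0.1262.
t = (3.950 − 0.2425)/0.1262 = 29.4 days.

29.4 days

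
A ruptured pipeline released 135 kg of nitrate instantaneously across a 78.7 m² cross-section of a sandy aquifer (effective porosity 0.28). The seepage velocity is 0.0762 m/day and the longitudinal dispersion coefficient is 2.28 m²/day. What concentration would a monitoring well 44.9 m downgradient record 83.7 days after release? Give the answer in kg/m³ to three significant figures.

0.0179 kg/m³

For an instantaneous plane source, C(x,t) = M/(n_e·A·√(4πDt)) · exp(−(x−vt)²/(4Dt)), with n_e·A the pore (flow) area.
Plume center vt = 0.0762 × 83.7 = 6.37794 m, so the well at 44.9 m is 38.52206 m downgradient of the peak.
√(4πDt) = 48.97 m, giving peak height M/(n_e·A·√(4πDt)) = 135/(0.28 × 78.7 × 48.97) = 0.1251 kg/m³.
(x−vt)²/(4Dt) = (38.52206)²/(4 × 2.28 × 83.7) = 1.944; exp(−1.944) = 0.1431.
C = 0.1251 × 0.1431 = 0.0179 kg/m³.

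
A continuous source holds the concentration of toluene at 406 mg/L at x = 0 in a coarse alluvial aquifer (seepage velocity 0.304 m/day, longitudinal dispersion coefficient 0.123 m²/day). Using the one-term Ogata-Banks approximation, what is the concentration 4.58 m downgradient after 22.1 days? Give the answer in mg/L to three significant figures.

333 mg/L

For a continuous step input, C/C₀ ≈ ½·erfc((x−vt)/(2√(Dt))).
vt = 0.304 × 22.1 = 6.7184 m and 2√(Dt) = 2√(0.123 × 22.1) = 3.297 m.
Argument (x−vt)/(2√(Dt)) = (4.58 − 6.7184)/3.297 = -0.6486; ½·erfc(-0.6486) = 0.8205.
C = 406 × 0.8205 = 333 mg/L.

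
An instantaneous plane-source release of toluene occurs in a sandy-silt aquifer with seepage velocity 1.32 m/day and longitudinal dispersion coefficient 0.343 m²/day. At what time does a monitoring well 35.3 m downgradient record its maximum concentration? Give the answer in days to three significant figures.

26.5 days

For the 1D instantaneous-source solution, setting ∂C/∂t = 0 at fixed x gives v²t² + 2Dt − x² = 0, so t = (√(D² + v²x²) − D)/v².
√(D² + v²x²) = √(0.343² + 1.32² × 35.3²) = 46.60; v² = 1.7424.
t = (46.60 − 0.343)/1.7424 = 26.5 days (vs. the pure-advection estimate x/v = 26.7 d).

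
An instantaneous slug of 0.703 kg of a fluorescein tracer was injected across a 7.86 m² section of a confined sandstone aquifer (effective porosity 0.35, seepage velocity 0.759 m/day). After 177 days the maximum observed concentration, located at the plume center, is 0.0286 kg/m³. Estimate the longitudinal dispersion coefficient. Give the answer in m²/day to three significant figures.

0.0359 m²/day

At the plume center C_max = M/(n_e·A·√(4πDt)), so D = M²/(4πt·(n_e·A·C_max)²).
n_e·A·C_max = 0.35 × 7.86 × 0.0286 = 0.07868 kg/m.
D = 0.703²/(4π × 177 × 0.07868²) = 0.0359 m²/day.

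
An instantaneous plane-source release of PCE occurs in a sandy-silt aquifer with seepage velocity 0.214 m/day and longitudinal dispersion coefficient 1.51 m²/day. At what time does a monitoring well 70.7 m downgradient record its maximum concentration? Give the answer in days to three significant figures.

299 days

For the 1D instantaneous-source solution, setting ∂C/∂t = 0 at fixed x gives v²t² + 2Dt − x² = 0, so t = (√(D² + v²x²) − D)/v².
√(D² + v²x²) = √(1.51² + 0.214² × 70.7²) = 15.20; v² = 0.045796.
t = (15.20 − 1.51)/0.045796 = 299 days (vs. the pure-advection estimate x/v = 330 d).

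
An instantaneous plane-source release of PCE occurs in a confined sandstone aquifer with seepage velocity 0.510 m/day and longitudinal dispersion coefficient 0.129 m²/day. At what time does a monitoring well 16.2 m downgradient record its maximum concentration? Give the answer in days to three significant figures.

For the 1D instantaneous-source solution, setting ∂C/∂t = 0 at fixed x gives v²t² + 2Dt − x² = 0, so t = (√(D² + v²x²) − D)/v².
√(D² + v²x²) = √(0.129² + 0.510² × 16.2²) = 8.263; v² = 0.2601.
t = (8.263 − 0.129)/0.2601 = 31.3 days (vs. the pure-advection estimate x/v = 31.8 d).

31.3 days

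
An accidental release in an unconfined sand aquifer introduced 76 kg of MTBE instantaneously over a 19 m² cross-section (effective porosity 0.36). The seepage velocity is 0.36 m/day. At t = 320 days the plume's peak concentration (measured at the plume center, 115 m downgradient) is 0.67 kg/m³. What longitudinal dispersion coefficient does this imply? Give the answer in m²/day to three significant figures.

0.0684 m²/day

At the plume center C_max = M/(n_e·A·√(4πDt)), so D = M²/(4πt·(n_e·A·C_max)²).
n_e·A·C_max = 0.36 × 19 × 0.67 = 4.583 kg/m.
D = 76²/(4π × 320 × 4.583²) = 0.0684 m²/day.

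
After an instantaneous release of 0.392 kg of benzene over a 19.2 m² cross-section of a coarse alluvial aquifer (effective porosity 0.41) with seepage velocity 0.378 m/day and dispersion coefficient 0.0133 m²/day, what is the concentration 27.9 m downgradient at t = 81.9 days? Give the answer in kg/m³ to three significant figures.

0.00157 kg/m³

For an instantaneous plane source, C(x,t) = M/(n_e·A·√(4πDt)) · exp(−(x−vt)²/(4Dt)), with n_e·A the pore (flow) area.
Plume center vt = 0.378 × 81.9 = 30.9582 m, so the well at 27.9 m is 3.0582 m upgradient of the peak.
√(4πDt) = 3.700 m, giving peak height M/(n_e·A·√(4πDt)) = 0.392/(0.41 × 19.2 × 3.700) = 0.01346 kg/m³.
(x−vt)²/(4Dt) = (-3.0582)²/(4 × 0.0133 × 81.9) = 2.147; exp(−2.147) = 0.1168.
C = 0.01346 × 0.1168 = 0.00157 kg/m³.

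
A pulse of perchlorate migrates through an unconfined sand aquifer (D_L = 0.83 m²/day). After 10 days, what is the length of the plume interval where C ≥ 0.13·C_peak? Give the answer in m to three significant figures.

16.5 m

The plume is Gaussian with σ = √(2Dt) = √(2 × 0.83 × 10) = 4.074 m.
C/C_peak = exp(−Δx²/(2σ²)) = 0.13 ⇒ Δx = σ·√(−2 ln 0.13) = 4.074 × 2.020 = 8.229 m.
Width = 2Δx = 16.5 m.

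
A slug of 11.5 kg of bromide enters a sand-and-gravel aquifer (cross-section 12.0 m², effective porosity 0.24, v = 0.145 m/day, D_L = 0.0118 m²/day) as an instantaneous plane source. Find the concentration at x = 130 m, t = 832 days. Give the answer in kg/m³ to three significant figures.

0.0386 kg/m³

For an instantaneous plane source, C(x,t) = M/(n_e·A·√(4πDt)) · exp(−(x−vt)²/(4Dt)), with n_e·A the pore (flow) area.
Plume center vt = 0.145 × 832 = 120.64 m, so the well at 130 m is 9.36 m downgradient of the peak.
√(4πDt) = 11.11 m, giving peak height M/(n_e·A·√(4πDt)) = 11.5/(0.24 × 12.0 × 11.11) = 0.3594 kg/m³.
(x−vt)²/(4Dt) = (9.36)²/(4 × 0.0118 × 832) = 2.231; exp(−2.231) = 0.1074.
C = 0.3594 × 0.1074 = 0.0386 kg/m³.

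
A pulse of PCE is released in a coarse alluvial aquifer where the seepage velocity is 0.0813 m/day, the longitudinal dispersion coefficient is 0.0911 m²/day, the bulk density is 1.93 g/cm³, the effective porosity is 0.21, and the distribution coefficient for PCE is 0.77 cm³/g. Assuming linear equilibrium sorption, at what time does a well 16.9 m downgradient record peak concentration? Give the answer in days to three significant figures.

Retardation factor R = 1 + ρ_b·K_d/n = 1 + 1.93 × 0.77/0.21 = 8.077.
Sorption retards both mechanisms: v_R = v/R = 0.01007 m/day, D_R = D/R = 0.01128 m²/day.
Peak time from v_R²t² + 2D_R t − x² = 0: t = (√(D_R² + v_R²x²) − D_R)/v_R².
√(D_R² + v_R²x²) = √(0.01128² + 0.01007² × 16.9²) = 0.1706; v_R² = 0.0001014.
t = (0.1706 − 0.01128)/0.0001014 = 1570 days.

1570 days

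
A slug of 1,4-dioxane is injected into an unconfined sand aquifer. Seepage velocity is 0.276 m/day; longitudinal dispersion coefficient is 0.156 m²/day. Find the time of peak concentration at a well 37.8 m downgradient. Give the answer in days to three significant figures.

135 days

For the 1D instantaneous-source solution, setting ∂C/∂t = 0 at fixed x gives v²t² + 2Dt − x² = 0, so t = (√(D² + v²x²) − D)/v².
√(D² + v²x²) = √(0.156² + 0.276² × 37.8²) = 10.43; v² = 0.076176.
t = (10.43 − 0.156)/0.076176 = 135 days (vs. the pure-advection estimate x/v = 137 d).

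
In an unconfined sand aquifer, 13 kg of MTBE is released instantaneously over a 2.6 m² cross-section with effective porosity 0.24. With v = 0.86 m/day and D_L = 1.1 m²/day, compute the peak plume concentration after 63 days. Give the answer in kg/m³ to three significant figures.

0.706 kg/m³

The peak of an instantaneous 1D plume sits at x = vt; there the Gaussian factor is 1 and C_max = M/(n_e·A·√(4πDt)), where n_e·A is the pore area the mass is dissolved in.
√(4πDt) = √(4π × 1.1 × 63) = 29.51 m, so C_max = 13/(0.24 × 2.6 × 29.51) = 0.706 kg/m³.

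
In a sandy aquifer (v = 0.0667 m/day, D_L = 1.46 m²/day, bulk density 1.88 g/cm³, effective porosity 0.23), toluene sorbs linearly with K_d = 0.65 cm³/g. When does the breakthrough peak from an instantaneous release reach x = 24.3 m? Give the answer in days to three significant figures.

1020 days

Retardation factor R = 1 + ρ_b·K_d/n = 1 + 1.88 × 0.65/0.23 = 6.313.
Sorption retards both mechanisms: v_R = v/R = 0.01057 m/day, D_R = D/R = 0.2313 m²/day.
Peak time from v_R²t² + 2D_R t − x² = 0: t = (√(D_R² + v_R²x²) − D_R)/v_R².
√(D_R² + v_R²x²) = √(0.2313² + 0.01057² × 24.3²) = 0.3456; v_R² = 0.0001117.
t = (0.3456 − 0.2313)/0.0001117 = 1020 days.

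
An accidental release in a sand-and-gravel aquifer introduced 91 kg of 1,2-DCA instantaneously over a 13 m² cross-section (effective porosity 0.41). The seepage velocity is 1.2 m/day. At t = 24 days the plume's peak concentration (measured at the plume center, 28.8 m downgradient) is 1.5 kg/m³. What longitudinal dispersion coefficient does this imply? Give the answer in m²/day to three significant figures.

0.430 m²/day

At the plume center C_max = M/(n_e·A·√(4πDt)), so D = M²/(4πt·(n_e·A·C_max)²).
n_e·A·C_max = 0.41 × 13 × 1.5 = 7.995 kg/m.
D = 91²/(4π × 24 × 7.995²) = 0.430 m²/day.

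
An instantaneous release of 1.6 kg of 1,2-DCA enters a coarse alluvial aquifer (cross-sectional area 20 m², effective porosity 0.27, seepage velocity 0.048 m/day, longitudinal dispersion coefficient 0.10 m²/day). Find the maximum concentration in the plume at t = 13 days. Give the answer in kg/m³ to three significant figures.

0.0733 kg/m³

The peak of an instantaneous 1D plume sits at x = vt; there the Gaussian factor is 1 and C_max = M/(n_e·A·√(4πDt)), where n_e·A is the pore area the mass is dissolved in.
√(4πDt) = √(4π × 0.10 × 13) = 4.042 m, so C_max = 1.6/(0.27 × 20 × 4.042) = 0.0733 kg/m³.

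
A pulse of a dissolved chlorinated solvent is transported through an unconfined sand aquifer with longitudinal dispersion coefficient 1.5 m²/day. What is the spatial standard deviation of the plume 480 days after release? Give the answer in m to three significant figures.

Dispersive spreading gives a Gaussian with σ² = 2Dt; advection only shifts the center.
σ = √(2 × 1.5 × 480) = 37.9 m.

37.9 m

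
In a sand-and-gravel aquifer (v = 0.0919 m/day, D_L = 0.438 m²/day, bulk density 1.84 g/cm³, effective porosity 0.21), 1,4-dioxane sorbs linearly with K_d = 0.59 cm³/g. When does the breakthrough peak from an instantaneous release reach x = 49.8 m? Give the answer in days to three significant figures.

3040 days

Retardation factor R = 1 + ρ_b·K_d/n = 1 + 1.84 × 0.59/0.21 = 6.170.
Sorption retards both mechanisms: v_R = v/R = 0.01489 m/day, D_R = D/R = 0.07099 m²/day.
Peak time from v_R²t² + 2D_R t − x² = 0: t = (√(D_R² + v_R²x²) − D_R)/v_R².
√(D_R² + v_R²x²) = √(0.07099² + 0.01489² × 49.8²) = 0.7449; v_R² = 0.0002217.
t = (0.7449 − 0.07099)/0.0002217 = 3040 days.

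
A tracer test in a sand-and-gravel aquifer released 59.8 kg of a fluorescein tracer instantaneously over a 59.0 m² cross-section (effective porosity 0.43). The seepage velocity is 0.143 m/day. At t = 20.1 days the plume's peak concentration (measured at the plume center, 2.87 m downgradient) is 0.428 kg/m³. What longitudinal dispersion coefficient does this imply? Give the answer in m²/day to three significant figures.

0.120 m²/day

At the plume center C_max = M/(n_e·A·√(4πDt)), so D = M²/(4πt·(n_e·A·C_max)²).
n_e·A·C_max = 0.43 × 59.0 × 0.428 = 10.86 kg/m.
D = 59.8²/(4π × 20.1 × 10.86²) = 0.120 m²/day.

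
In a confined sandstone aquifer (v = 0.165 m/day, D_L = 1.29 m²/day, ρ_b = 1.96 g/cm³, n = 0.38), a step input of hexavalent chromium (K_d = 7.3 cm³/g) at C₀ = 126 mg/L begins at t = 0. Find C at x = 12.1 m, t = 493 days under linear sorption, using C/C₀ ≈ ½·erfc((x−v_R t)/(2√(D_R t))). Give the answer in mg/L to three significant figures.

Retardation factor R = 1 + ρ_b·K_d/n = 1 + 1.96 × 7.3/0.38 = 38.65.
Sorption retards both mechanisms: v_R = v/R = 0.004269 m/day, D_R = D/R = 0.03338 m²/day.
v_R·t = 0.004269 × 493 = 2.104617 m; 2√(D_R t) = 8.113 m; argument = (12.1 − 2.104617)/8.113 = 1.232.
C = C₀ × ½·erfc(1.232) = 126 × 0.04073 = 5.13 mg/L.

5.13 mg/L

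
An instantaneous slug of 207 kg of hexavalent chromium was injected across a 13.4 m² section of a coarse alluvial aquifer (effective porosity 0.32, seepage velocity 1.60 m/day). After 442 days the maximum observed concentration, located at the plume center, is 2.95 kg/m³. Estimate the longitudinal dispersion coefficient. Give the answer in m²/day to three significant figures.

At the plume center C_max = M/(n_e·A·√(4πDt)), so D = M²/(4πt·(n_e·A·C_max)²).
n_e·A·C_max = 0.32 × 13.4 × 2.95 = 12.65 kg/m.
D = 207²/(4π × 442 × 12.65²) = 0.0482 m²/day.

0.0482 m²/day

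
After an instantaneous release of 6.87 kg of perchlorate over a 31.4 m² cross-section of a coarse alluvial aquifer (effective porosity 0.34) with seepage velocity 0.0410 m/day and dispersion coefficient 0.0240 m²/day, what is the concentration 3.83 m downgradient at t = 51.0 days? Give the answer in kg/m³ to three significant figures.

For an instantaneous plane source, C(x,t) = M/(n_e·A·√(4πDt)) · exp(−(x−vt)²/(4Dt)), with n_e·A the pore (flow) area.
Plume center vt = 0.0410 × 51.0 = 2.091 m, so the well at 3.83 m is 1.739 m downgradient of the peak.
√(4πDt) = 3.922 m, giving peak height M/(n_e·A·√(4πDt)) = 6.87/(0.34 × 31.4 × 3.922) = 0.1641 kg/m³.
(x−vt)²/(4Dt) = (1.739)²/(4 × 0.0240 × 51.0) = 0.6177; exp(−0.6177) = 0.5392.
C = 0.1641 × 0.5392 = 0.0885 kg/m³.

0.0885 kg/m³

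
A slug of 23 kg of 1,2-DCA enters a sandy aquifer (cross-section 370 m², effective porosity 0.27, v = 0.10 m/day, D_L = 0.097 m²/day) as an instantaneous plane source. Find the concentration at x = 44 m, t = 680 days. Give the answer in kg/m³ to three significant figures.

For an instantaneous plane source, C(x,t) = M/(n_e·A·√(4πDt)) · exp(−(x−vt)²/(4Dt)), with n_e·A the pore (flow) area.
Plume center vt = 0.10 × 680 = 68 m, so the well at 44 m is 24 m upgradient of the peak.
√(4πDt) = 28.79 m, giving peak height M/(n_e·A·√(4πDt)) = 23/(0.27 × 370 × 28.79) = 0.007997 kg/m³.
(x−vt)²/(4Dt) = (-24)²/(4 × 0.097 × 680) = 2.183; exp(−2.183) = 0.1127.
C = 0.007997 × 0.1127 = 0.000901 kg/m³.

0.000901 kg/m³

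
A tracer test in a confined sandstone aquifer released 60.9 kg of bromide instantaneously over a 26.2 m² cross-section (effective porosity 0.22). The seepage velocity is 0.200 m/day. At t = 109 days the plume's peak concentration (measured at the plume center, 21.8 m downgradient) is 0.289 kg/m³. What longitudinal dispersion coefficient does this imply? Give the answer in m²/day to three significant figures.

0.976 m²/day

At the plume center C_max = M/(n_e·A·√(4πDt)), so D = M²/(4πt·(n_e·A·C_max)²).
n_e·A·C_max = 0.22 × 26.2 × 0.289 = 1.666 kg/m.
D = 60.9²/(4π × 109 × 1.666²) = 0.976 m²/day.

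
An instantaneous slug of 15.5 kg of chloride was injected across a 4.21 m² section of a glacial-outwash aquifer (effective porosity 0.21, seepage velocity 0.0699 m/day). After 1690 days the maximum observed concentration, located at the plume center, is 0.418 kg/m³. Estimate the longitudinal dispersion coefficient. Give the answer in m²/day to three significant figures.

0.0828 m²/day

At the plume center C_max = M/(n_e·A·√(4πDt)), so D = M²/(4πt·(n_e·A·C_max)²).
n_e·A·C_max = 0.21 × 4.21 × 0.418 = 0.3696 kg/m.
D = 15.5²/(4π × 1690 × 0.3696²) = 0.0828 m²/day.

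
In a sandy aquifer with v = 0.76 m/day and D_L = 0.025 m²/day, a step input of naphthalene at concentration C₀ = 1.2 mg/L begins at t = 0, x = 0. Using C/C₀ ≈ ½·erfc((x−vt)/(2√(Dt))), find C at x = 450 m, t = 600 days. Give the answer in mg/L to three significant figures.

For a continuous step input, C/C₀ ≈ ½·erfc((x−vt)/(2√(Dt))).
vt = 0.76 × 600 = 456 m and 2√(Dt) = 2√(0.025 × 600) = 7.746 m.
Argument (x−vt)/(2√(Dt)) = (450 − 456)/7.746 = -0.7746; ½·erfc(-0.7746) = 0.8633.
C = 1.2 × 0.8633 = 1.04 mg/L.

1.04 mg/L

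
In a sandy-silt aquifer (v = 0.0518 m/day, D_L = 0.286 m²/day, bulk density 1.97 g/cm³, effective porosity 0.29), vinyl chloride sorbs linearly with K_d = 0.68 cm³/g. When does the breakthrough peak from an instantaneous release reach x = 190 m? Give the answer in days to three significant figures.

20000 days

Retardation factor R = 1 + ρ_b·K_d/n = 1 + 1.97 × 0.68/0.29 = 5.619.
Sorption retards both mechanisms: v_R = v/R = 0.009219 m/day, D_R = D/R = 0.05090 m²/day.
Peak time from v_R²t² + 2D_R t − x² = 0: t = (√(D_R² + v_R²x²) − D_R)/v_R².
√(D_R² + v_R²x²) = √(0.05090² + 0.009219² × 190²) = 1.752; v_R² = 8.499e-05.
t = (1.752 − 0.05090)/8.499e-05 = 20000 days.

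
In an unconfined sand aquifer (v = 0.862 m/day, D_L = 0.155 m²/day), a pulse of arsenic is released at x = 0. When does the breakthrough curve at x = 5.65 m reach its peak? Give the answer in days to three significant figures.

6.35 days

For the 1D instantaneous-source solution, setting ∂C/∂t = 0 at fixed x gives v²t² + 2Dt − x² = 0, so t = (√(D² + v²x²) − D)/v².
√(D² + v²x²) = √(0.155² + 0.862² × 5.65²) = 4.873; v² = 0.743044.
t = (4.873 − 0.155)/0.743044 = 6.35 days (vs. the pure-advection estimate x/v = 6.55 d).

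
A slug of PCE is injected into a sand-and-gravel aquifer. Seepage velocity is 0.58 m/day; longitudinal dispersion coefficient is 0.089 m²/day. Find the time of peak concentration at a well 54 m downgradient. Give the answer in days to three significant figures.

92.8 days

For the 1D instantaneous-source solution, setting ∂C/∂t = 0 at fixed x gives v²t² + 2Dt − x² = 0, so t = (√(D² + v²x²) − D)/v².
√(D² + v²x²) = √(0.089² + 0.58² × 54²) = 31.32; v² = 0.3364.
t = (31.32 − 0.089)/0.3364 = 92.8 days (vs. the pure-advection estimate x/v = 93.1 d).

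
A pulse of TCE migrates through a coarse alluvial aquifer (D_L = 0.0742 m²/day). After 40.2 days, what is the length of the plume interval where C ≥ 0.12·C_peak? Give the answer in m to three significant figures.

The plume is Gaussian with σ = √(2Dt) = √(2 × 0.0742 × 40.2) = 2.442 m.
C/C_peak = exp(−Δx²/(2σ²)) = 0.12 ⇒ Δx = σ·√(−2 ln 0.12) = 2.442 × 2.059 = 5.028 m.
Width = 2Δx = 10.1 m.

10.1 m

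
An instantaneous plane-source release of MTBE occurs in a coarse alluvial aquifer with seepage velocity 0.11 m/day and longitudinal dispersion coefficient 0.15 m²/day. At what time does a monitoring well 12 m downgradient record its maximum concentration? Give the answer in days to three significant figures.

97.4 days

For the 1D instantaneous-source solution, setting ∂C/∂t = 0 at fixed x gives v²t² + 2Dt − x² = 0, so t = (√(D² + v²x²) − D)/v².
√(D² + v²x²) = √(0.15² + 0.11² × 12²) = 1.328; v² = 0.0121.
t = (1.328 − 0.15)/0.0121 = 97.4 days (vs. the pure-advection estimate x/v = 109 d).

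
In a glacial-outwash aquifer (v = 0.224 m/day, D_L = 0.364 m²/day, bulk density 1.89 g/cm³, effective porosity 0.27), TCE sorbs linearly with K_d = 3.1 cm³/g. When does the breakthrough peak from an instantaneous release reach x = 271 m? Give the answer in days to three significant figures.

Retardation factor R = 1 + ρ_b·K_d/n = 1 + 1.89 × 3.1/0.27 = 22.70.
Sorption retards both mechanisms: v_R = v/R = 0.009868 m/day, D_R = D/R = 0.01604 m²/day.
Peak time from v_R²t² + 2D_R t − x² = 0: t = (√(D_R² + v_R²x²) − D_R)/v_R².
√(D_R² + v_R²x²) = √(0.01604² + 0.009868² × 271²) = 2.674; v_R² = 9.738e-05.
t = (2.674 − 0.01604)/9.738e-05 = 27300 days.

27300 days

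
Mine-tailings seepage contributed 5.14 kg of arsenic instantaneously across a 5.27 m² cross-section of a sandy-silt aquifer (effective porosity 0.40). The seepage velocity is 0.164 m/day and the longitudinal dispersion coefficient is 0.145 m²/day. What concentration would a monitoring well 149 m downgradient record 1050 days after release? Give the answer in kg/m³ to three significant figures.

For an instantaneous plane source, C(x,t) = M/(n_e·A·√(4πDt)) · exp(−(x−vt)²/(4Dt)), with n_e·A the pore (flow) area.
Plume center vt = 0.164 × 1050 = 172.2 m, so the well at 149 m is 23.2 m upgradient of the peak.
√(4πDt) = 43.74 m, giving peak height M/(n_e·A·√(4πDt)) = 5.14/(0.40 × 5.27 × 43.74) = 0.05575 kg/m³.
(x−vt)²/(4Dt) = (-23.2)²/(4 × 0.145 × 1050) = 0.8838; exp(−0.8838) = 0.4132.
C = 0.05575 × 0.4132 = 0.0230 kg/m³.

0.0230 kg/m³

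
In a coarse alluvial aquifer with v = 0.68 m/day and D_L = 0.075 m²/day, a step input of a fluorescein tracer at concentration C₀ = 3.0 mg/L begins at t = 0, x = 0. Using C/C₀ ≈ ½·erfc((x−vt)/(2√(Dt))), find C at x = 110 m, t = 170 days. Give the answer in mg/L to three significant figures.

2.60 mg/L

For a continuous step input, C/C₀ ≈ ½·erfc((x−vt)/(2√(Dt))).
vt = 0.68 × 170 = 115.6 m and 2√(Dt) = 2√(0.075 × 170) = 7.141 m.
Argument (x−vt)/(2√(Dt)) = (110 − 115.6)/7.141 = -0.7842; ½·erfc(-0.7842) = 0.8663.
C = 3.0 × 0.8663 = 2.60 mg/L.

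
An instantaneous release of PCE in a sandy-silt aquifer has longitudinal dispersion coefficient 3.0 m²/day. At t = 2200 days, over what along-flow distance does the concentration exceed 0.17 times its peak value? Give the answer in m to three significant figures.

The plume is Gaussian with σ = √(2Dt) = √(2 × 3.0 × 2200) = 114.9 m.
C/C_peak = exp(−Δx²/(2σ²)) = 0.17 ⇒ Δx = σ·√(−2 ln 0.17) = 114.9 × 1.883 = 216.4 m.
Width = 2Δx = 433 m.

433 m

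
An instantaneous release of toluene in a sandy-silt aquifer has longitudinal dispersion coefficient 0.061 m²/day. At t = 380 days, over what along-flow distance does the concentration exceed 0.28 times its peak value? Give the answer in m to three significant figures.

The plume is Gaussian with σ = √(2Dt) = √(2 × 0.061 × 380) = 6.809 m.
C/C_peak = exp(−Δx²/(2σ²)) = 0.28 ⇒ Δx = σ·√(−2 ln 0.28) = 6.809 × 1.596 = 10.87 m.
Width = 2Δx = 21.7 m.

21.7 m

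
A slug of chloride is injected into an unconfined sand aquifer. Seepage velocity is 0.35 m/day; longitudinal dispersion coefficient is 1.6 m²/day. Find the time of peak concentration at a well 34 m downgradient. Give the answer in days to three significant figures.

85.0 days

For the 1D instantaneous-source solution, setting ∂C/∂t = 0 at fixed x gives v²t² + 2Dt − x² = 0, so t = (√(D² + v²x²) − D)/v².
√(D² + v²x²) = √(1.6² + 0.35² × 34²) = 12.01; v² = 0.1225.
t = (12.01 − 1.6)/0.1225 = 85.0 days (vs. the pure-advection estimate x/v = 97.1 d).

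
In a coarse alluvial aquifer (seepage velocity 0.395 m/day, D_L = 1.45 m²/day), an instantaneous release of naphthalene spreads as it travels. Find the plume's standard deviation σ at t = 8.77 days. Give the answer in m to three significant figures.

Dispersive spreading gives a Gaussian with σ² = 2Dt; advection only shifts the center.
σ = √(2 × 1.45 × 8.77) = 5.04 m.

5.04 m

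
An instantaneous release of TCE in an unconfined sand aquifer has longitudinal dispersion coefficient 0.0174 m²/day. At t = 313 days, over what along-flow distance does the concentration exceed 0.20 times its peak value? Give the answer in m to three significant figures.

The plume is Gaussian with σ = √(2Dt) = √(2 × 0.0174 × 313) = 3.300 m.
C/C_peak = exp(−Δx²/(2σ²)) = 0.20 ⇒ Δx = σ·√(−2 ln 0.20) = 3.300 × 1.794 = 5.920 m.
Width = 2Δx = 11.8 m.

11.8 m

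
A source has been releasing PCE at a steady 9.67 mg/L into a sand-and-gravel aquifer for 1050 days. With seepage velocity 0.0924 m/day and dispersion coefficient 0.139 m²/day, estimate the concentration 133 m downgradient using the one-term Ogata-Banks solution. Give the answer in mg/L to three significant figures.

0.170 mg/L

For a continuous step input, C/C₀ ≈ ½·erfc((x−vt)/(2√(Dt))).
vt = 0.0924 × 1050 = 97.02 m and 2√(Dt) = 2√(0.139 × 1050) = 24.16 m.
Argument (x−vt)/(2√(Dt)) = (133 − 97.02)/24.16 = 1.489; ½·erfc(1.489) = 0.01761.
C = 9.67 × 0.01761 = 0.170 mg/L.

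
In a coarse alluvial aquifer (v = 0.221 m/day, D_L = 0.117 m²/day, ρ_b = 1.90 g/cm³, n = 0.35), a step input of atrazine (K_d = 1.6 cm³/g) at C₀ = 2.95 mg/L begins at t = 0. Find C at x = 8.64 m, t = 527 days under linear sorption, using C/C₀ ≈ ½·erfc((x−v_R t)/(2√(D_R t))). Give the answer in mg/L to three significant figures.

Retardation factor R = 1 + ρ_b·K_d/n = 1 + 1.90 × 1.6/0.35 = 9.686.
Sorption retards both mechanisms: v_R = v/R = 0.02282 m/day, D_R = D/R = 0.01208 m²/day.
v_R·t = 0.02282 × 527 = 12.02614 m; 2√(D_R t) = 5.046 m; argument = (8.64 − 12.02614)/5.046 = -0.6711.
C = C₀ × ½·erfc(-0.6711) = 2.95 × 0.8287 = 2.44 mg/L.

2.44 mg/L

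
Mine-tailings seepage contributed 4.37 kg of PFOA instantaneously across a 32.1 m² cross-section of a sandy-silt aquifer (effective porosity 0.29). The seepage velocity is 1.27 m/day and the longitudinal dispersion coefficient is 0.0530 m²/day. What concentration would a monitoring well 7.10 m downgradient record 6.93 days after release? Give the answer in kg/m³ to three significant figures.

For an instantaneous plane source, C(x,t) = M/(n_e·A·√(4πDt)) · exp(−(x−vt)²/(4Dt)), with n_e·A the pore (flow) area.
Plume center vt = 1.27 × 6.93 = 8.8011 m, so the well at 7.10 m is 1.7011 m upgradient of the peak.
√(4πDt) = 2.148 m, giving peak height M/(n_e·A·√(4πDt)) = 4.37/(0.29 × 32.1 × 2.148) = 0.2185 kg/m³.
(x−vt)²/(4Dt) = (-1.7011)²/(4 × 0.0530 × 6.93) = 1.970; exp(−1.970) = 0.1395.
C = 0.2185 × 0.1395 = 0.0305 kg/m³.

0.0305 kg/m³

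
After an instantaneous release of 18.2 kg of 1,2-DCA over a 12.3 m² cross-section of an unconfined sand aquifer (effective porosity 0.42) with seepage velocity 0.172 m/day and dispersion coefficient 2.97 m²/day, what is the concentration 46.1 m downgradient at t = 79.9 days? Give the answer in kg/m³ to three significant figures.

For an instantaneous plane source, C(x,t) = M/(n_e·A·√(4πDt)) · exp(−(x−vt)²/(4Dt)), with n_e·A the pore (flow) area.
Plume center vt = 0.172 × 79.9 = 13.7428 m, so the well at 46.1 m is 32.3572 m downgradient of the peak.
√(4πDt) = 54.61 m, giving peak height M/(n_e·A·√(4πDt)) = 18.2/(0.42 × 12.3 × 54.61) = 0.06451 kg/m³.
(x−vt)²/(4Dt) = (32.3572)²/(4 × 2.97 × 79.9) = 1.103; exp(−1.103) = 0.3319.
C = 0.06451 × 0.3319 = 0.0214 kg/m³.

0.0214 kg/m³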